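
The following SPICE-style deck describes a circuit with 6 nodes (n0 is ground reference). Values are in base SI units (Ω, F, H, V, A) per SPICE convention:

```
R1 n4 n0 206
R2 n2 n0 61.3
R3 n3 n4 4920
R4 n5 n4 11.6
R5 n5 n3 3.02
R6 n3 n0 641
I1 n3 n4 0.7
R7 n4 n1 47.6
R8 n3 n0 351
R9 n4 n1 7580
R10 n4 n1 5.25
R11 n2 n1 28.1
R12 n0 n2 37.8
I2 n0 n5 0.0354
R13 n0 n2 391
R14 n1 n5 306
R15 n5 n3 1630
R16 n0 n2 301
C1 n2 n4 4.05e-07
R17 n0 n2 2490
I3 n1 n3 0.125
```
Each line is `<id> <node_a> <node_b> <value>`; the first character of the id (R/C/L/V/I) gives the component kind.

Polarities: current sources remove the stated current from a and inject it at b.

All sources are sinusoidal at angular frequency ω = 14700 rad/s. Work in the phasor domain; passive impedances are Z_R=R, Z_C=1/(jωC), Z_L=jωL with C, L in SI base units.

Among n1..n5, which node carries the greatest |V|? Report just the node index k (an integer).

3

Element admittances at ω=14700 rad/s:
  Y(R1) = 0.004854+0.000j S between n4,n0
  Y(R2) = 0.01631+0.000j S between n2,n0
  Y(R3) = 0.0002033+0.000j S between n3,n4
  Y(R4) = 0.08621+0.000j S between n5,n4
  Y(R5) = 0.3311+0.000j S between n5,n3
  Y(R6) = 0.001560+0.000j S between n3,n0
  I1: injects 0.7 A into n4 (from n3)
  Y(R7) = 0.02101+0.000j S between n4,n1
  Y(R8) = 0.002849+0.000j S between n3,n0
  Y(R9) = 0.0001319+0.000j S between n4,n1
  Y(R10) = 0.1905+0.000j S between n4,n1
  Y(R11) = 0.03559+0.000j S between n2,n1
  Y(R12) = 0.02646+0.000j S between n0,n2
  I2: injects 0.0354 A into n5 (from n0)
  Y(R13) = 0.002558+0.000j S between n0,n2
  Y(R14) = 0.003268+0.000j S between n1,n5
  Y(R15) = 0.0006135+0.000j S between n5,n3
  Y(R16) = 0.003322+0.000j S between n0,n2
  Y(C1) = 0.000+0.005953j S between n2,n4
  Y(R17) = 0.0004016+0.000j S between n0,n2
  I3: injects 0.125 A into n3 (from n1)
Assemble and solve the 5×5 MNA system:
  V(n1)=1.987-0.2181j  V(n2)=0.8573+0.04804j  V(n3)=-4.639-0.2455j  V(n4)=2.844-0.2624j  V(n5)=-2.972-0.2488j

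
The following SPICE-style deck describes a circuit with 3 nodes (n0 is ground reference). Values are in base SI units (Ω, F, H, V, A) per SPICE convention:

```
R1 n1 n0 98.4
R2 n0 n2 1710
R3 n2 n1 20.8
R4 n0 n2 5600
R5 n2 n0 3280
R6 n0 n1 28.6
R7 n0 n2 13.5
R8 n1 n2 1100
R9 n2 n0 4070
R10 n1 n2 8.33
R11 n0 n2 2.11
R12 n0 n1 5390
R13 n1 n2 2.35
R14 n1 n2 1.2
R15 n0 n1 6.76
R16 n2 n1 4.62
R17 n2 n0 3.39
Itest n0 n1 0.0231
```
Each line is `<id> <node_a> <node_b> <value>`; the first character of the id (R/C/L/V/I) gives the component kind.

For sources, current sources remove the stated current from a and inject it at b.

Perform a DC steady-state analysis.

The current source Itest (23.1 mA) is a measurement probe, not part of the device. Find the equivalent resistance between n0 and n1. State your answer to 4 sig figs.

R_eq = 1.331 Ω

Apply KCL at each of the 2 non-ground nodes and solve the resulting linear system.
Node n1: branches {R1, R3, R6, R8, R10, R12, R13, R14, R15, R16, Itest} → V_1 = 0.03075
Node n2: branches {R2, R3, R4, R5, R7, R8, R9, R10, R11, R13, R14, R16, R17} → V_2 = 0.02032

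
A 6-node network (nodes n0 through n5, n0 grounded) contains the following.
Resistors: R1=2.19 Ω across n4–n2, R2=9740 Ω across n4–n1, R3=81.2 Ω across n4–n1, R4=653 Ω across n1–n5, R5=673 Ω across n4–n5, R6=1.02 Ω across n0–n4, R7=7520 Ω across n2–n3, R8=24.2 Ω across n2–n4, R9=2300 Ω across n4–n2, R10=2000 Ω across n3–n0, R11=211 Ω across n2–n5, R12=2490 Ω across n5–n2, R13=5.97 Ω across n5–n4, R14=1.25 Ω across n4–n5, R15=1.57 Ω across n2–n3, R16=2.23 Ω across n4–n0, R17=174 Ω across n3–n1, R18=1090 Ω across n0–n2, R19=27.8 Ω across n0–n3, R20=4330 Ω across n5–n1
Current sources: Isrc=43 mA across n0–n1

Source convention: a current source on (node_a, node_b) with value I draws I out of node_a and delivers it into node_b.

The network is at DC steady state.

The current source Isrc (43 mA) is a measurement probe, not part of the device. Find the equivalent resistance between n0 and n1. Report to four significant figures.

Apply KCL at each of the 5 non-ground nodes and solve the resulting linear system.
Node n1: branches {R2, R3, R4, R17, R20, Isrc} → V_1 = 2.197
Node n2: branches {R1, R7, R8, R9, R11, R12, R15, R18} → V_2 = 0.04812
Node n3: branches {R7, R10, R15, R17, R19} → V_3 = 0.06372
Node n4: branches {R1, R2, R3, R5, R6, R8, R9, R13, R14, R16} → V_4 = 0.02844
Node n5: branches {R4, R5, R11, R12, R13, R14, R20} → V_5 = 0.03246

R_eq = 51.09 Ω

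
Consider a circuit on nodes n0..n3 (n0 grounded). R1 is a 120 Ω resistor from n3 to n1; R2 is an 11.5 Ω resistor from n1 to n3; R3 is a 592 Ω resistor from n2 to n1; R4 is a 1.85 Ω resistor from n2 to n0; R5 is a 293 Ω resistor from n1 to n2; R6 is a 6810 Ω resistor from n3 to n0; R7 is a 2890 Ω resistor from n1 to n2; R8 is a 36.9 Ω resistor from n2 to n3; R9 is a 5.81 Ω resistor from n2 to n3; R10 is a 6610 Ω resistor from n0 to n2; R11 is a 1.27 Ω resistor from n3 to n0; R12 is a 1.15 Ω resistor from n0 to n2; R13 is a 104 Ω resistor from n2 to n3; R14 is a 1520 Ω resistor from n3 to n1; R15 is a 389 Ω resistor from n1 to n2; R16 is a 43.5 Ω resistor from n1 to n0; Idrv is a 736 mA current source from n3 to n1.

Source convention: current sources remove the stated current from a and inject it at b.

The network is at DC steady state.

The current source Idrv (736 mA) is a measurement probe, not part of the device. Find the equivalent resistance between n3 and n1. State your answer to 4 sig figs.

R_eq = 7.935 Ω

Apply KCL at each of the 3 non-ground nodes and solve the resulting linear system.
Node n1: branches {R1, R2, R3, R5, R7, R14, R15, R16, Idrv} → V_1 = 5.665
Node n2: branches {R3, R4, R5, R7, R8, R9, R10, R12, R13, R15} → V_2 = 0.005444
Node n3: branches {R1, R2, R6, R8, R9, R11, R13, R14, Idrv} → V_3 = -0.1751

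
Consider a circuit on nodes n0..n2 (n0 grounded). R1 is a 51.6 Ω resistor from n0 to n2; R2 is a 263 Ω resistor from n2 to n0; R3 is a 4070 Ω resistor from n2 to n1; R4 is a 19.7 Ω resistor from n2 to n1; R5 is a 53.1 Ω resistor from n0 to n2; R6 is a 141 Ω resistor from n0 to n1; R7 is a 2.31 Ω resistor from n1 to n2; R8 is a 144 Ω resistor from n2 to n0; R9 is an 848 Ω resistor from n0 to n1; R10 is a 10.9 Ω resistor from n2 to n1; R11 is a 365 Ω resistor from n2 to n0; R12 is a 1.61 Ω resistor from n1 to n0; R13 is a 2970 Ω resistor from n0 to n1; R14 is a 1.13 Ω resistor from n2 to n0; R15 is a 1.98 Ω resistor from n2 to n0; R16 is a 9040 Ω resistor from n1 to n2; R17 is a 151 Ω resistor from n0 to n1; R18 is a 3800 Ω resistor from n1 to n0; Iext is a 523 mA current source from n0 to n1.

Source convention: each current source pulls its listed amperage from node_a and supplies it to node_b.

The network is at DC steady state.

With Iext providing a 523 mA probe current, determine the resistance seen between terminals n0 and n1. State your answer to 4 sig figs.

MNA unknowns: 2 node voltages V₁..V_2
R1: Y=0.01938 on G[0,2]
R2: Y=0.003802 on G[2,0]
R3: Y=0.0002457 on G[2,1]
R4: Y=0.05076 on G[2,1]
R5: Y=0.01883 on G[0,2]
R6: Y=0.007092 on G[0,1]
R7: Y=0.4329 on G[1,2]
R8: Y=0.006944 on G[2,0]
R9: Y=0.001179 on G[0,1]
R10: Y=0.09174 on G[2,1]
R11: Y=0.002740 on G[2,0]
R12: Y=0.6211 on G[1,0]
R13: Y=0.0003367 on G[0,1]
R14: Y=0.8850 on G[2,0]
R15: Y=0.5051 on G[2,0]
R16: Y=0.0001106 on G[1,2]
R17: Y=0.006623 on G[0,1]
R18: Y=0.0002632 on G[1,0]
Iext: z[0]−=0.523, z[1]+=0.523
solve → V1=0.4990, V2=0.1424

R_eq = 0.9541 Ω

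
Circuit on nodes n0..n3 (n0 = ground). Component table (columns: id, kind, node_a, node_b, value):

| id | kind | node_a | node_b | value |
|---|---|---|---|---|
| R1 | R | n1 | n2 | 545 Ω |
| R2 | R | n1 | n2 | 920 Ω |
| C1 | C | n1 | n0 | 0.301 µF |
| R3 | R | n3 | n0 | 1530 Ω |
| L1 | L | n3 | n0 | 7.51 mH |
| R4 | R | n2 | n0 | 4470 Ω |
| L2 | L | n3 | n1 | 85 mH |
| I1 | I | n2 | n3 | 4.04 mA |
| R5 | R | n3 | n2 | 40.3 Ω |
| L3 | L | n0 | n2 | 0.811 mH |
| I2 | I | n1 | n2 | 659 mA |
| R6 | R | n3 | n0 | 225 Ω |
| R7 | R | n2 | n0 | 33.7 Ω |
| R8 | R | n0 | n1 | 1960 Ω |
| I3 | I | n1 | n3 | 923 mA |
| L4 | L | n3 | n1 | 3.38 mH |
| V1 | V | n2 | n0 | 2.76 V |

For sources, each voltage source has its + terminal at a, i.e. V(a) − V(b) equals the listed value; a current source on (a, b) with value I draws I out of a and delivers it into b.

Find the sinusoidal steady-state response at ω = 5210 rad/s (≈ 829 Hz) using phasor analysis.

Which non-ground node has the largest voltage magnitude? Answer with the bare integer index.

1

Apply KCL at each of the 3 non-ground nodes and solve the resulting linear system.
Node n1: branches {R1, R2, C1, L2, I2, R8, I3, L4} → V_1 = -15.81-33.45j
Node n2: branches {R1, R2, R4, I1, R5, L3, I2, R7, V1} → V_2 = 2.760+0.000j
Node n3: branches {R3, L1, L2, I1, R5, R6, I3, L4} → V_3 = -13.45-6.823j
Source currents: i(V1)=0.1160+0.3862j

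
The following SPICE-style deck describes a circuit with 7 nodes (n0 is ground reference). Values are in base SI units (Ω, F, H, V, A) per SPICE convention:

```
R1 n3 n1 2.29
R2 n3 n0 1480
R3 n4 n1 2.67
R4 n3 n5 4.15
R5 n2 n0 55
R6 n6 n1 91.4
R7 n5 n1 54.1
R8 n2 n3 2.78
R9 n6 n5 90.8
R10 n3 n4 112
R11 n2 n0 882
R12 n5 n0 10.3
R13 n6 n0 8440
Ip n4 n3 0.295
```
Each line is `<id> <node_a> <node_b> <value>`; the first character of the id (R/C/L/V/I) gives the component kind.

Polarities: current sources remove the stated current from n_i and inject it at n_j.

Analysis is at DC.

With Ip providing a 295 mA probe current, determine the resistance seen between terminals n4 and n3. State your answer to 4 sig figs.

R_eq = 4.649 Ω

Element admittances at DC:
  Y(R1) = 0.4367 S between n3,n1
  Y(R2) = 0.0006757 S between n3,n0
  Y(R3) = 0.3745 S between n4,n1
  Y(R4) = 0.2410 S between n3,n5
  Y(R5) = 0.01818 S between n2,n0
  Y(R6) = 0.01094 S between n6,n1
  Y(R7) = 0.01848 S between n5,n1
  Y(R8) = 0.3597 S between n2,n3
  Y(R9) = 0.01101 S between n6,n5
  Y(R10) = 0.008929 S between n3,n4
  Y(R11) = 0.001134 S between n2,n0
  Y(R12) = 0.09709 S between n5,n0
  Y(R13) = 0.0001185 S between n6,n0
  Ip: injects 0.295 A into n3 (from n4)
Assemble and solve the 6×6 MNA system:
  V(n1)=-0.5722  V(n2)=0.04208  V(n3)=0.04434  V(n4)=-1.327  V(n5)=-0.008329  V(n6)=-0.2878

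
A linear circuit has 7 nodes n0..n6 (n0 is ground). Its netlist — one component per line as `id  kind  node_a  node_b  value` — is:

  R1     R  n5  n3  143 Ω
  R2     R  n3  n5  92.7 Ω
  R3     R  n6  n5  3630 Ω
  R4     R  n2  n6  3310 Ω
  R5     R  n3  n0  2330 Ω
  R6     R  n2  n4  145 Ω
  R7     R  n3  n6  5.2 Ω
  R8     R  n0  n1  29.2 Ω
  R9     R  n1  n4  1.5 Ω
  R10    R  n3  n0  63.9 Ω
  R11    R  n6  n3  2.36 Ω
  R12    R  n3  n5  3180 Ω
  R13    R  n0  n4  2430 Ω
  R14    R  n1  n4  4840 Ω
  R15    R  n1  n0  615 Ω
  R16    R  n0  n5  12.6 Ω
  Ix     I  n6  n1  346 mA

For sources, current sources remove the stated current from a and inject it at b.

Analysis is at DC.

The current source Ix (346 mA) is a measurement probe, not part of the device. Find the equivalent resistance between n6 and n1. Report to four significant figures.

R_eq = 60.35 Ω

Element admittances at DC:
  Y(R1) = 0.006993 S between n5,n3
  Y(R2) = 0.01079 S between n3,n5
  Y(R3) = 0.0002755 S between n6,n5
  Y(R4) = 0.0003021 S between n2,n6
  Y(R5) = 0.0004292 S between n3,n0
  Y(R6) = 0.006897 S between n2,n4
  Y(R7) = 0.1923 S between n3,n6
  Y(R8) = 0.03425 S between n0,n1
  Y(R9) = 0.6667 S between n1,n4
  Y(R10) = 0.01565 S between n3,n0
  Y(R11) = 0.4237 S between n6,n3
  Y(R12) = 0.0003145 S between n3,n5
  Y(R13) = 0.0004115 S between n0,n4
  Y(R14) = 0.0002066 S between n1,n4
  Y(R15) = 0.001626 S between n1,n0
  Y(R16) = 0.07937 S between n0,n5
  Ix: injects 0.346 A into n1 (from n6)
Assemble and solve the 6×6 MNA system:
  V(n1)=9.370  V(n2)=8.479  V(n3)=-10.96  V(n4)=9.355  V(n5)=-2.062  V(n6)=-11.51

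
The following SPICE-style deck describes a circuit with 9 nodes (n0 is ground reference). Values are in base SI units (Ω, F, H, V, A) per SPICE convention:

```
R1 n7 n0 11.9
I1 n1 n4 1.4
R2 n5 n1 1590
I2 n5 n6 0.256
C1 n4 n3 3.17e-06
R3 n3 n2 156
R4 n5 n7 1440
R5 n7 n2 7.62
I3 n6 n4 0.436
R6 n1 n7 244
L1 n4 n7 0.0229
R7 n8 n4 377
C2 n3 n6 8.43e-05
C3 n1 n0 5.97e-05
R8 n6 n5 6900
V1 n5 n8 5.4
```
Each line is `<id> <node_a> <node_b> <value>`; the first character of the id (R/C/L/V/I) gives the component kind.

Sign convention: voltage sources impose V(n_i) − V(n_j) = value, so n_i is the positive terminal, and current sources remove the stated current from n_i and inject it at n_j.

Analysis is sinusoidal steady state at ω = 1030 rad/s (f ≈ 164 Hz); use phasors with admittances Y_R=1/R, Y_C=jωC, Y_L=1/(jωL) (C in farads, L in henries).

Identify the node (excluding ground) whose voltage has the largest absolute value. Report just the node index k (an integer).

8

Element admittances at ω=1030 rad/s:
  Y(R1) = 0.08403+0.000j S between n7,n0
  I1: injects 1.4 A into n4 (from n1)
  Y(R2) = 0.0006289+0.000j S between n5,n1
  I2: injects 0.256 A into n6 (from n5)
  Y(C1) = 0.000+0.003265j S between n4,n3
  Y(R3) = 0.006410+0.000j S between n3,n2
  Y(R4) = 0.0006944+0.000j S between n5,n7
  Y(R5) = 0.1312+0.000j S between n7,n2
  I3: injects 0.436 A into n4 (from n6)
  Y(R6) = 0.004098+0.000j S between n1,n7
  Y(L1) = 0.000-0.04240j S between n4,n7
  Y(R7) = 0.002653+0.000j S between n8,n4
  Y(C2) = 0.000+0.08683j S between n3,n6
  Y(C3) = 0.000+0.06149j S between n1,n0
  Y(R8) = 0.0001449+0.000j S between n6,n5
  V1: constraint V(n5)−V(n8) = 5.4
Assemble and solve the 9×9 MNA system:
  V(n1)=-1.313+22.04j  V(n2)=14.31+2.038j  V(n3)=-22.99+24.09j  V(n4)=20.09+41.24j  V(n5)=-44.01+30.99j  V(n6)=-22.98+26.19j  V(n7)=16.13+0.9611j  V(n8)=-49.41+30.99j
  i(V1)=-0.1843-0.02718j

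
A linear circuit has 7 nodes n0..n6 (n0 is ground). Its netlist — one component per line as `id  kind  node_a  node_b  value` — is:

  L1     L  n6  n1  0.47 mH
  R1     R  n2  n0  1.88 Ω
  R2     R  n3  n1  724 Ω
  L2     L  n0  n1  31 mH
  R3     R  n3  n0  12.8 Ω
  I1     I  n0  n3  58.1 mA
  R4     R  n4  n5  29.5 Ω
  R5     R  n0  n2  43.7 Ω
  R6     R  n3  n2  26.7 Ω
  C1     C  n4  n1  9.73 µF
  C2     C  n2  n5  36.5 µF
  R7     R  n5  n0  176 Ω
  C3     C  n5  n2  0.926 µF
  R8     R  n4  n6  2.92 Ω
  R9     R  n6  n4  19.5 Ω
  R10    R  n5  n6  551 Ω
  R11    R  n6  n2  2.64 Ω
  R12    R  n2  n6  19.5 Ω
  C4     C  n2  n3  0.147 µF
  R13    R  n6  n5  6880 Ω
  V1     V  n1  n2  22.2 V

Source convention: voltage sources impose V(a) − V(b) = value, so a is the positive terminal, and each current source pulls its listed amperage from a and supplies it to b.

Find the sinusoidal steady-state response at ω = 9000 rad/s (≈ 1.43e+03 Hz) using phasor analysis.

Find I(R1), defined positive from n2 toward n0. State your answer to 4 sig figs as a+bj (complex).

-0.0004708+0.07418j A

Apply KCL at each of the 6 non-ground nodes and solve the resulting linear system.
Node n1: branches {L1, R2, L2, C1, V1} → V_1 = 22.20+0.1395j
Node n2: branches {R1, R5, R6, C2, C3, R11, R12, C4, V1} → V_2 = -0.0008850+0.1395j
Node n3: branches {R2, R3, I1, R6, C4} → V_3 = 0.7575+0.03773j
Node n4: branches {R4, C1, R8, R9} → V_4 = 2.306-1.693j
Node n5: branches {R4, C2, R7, C3, R10, R13} → V_5 = -0.1913-0.1332j
Node n6: branches {L1, R8, R9, R10, R11, R12, R13} → V_6 = 2.928-6.252j
Source currents: i(V1)=-1.381+2.893j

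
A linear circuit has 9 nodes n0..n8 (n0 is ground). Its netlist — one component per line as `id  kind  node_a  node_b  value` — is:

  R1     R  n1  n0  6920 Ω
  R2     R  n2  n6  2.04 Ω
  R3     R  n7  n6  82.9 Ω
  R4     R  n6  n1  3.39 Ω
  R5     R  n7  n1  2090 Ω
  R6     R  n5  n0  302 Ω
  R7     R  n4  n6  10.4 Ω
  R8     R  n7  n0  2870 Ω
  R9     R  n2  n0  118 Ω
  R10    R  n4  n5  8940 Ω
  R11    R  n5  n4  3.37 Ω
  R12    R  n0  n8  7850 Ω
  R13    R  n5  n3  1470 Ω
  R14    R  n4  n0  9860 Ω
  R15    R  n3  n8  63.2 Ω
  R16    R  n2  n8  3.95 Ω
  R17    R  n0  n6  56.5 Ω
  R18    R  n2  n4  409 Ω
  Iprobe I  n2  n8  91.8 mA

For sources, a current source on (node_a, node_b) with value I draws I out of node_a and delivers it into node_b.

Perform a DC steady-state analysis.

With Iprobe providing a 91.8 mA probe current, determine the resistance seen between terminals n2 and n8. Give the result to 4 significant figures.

R_eq = 3.938 Ω

MNA unknowns: 8 node voltages V₁..V_8
R1: Y=0.0001445 on G[1,0]
R2: Y=0.4902 on G[2,6]
R3: Y=0.01206 on G[7,6]
R4: Y=0.2950 on G[6,1]
R5: Y=0.0004785 on G[7,1]
R6: Y=0.003311 on G[5,0]
R7: Y=0.09615 on G[4,6]
R8: Y=0.0003484 on G[7,0]
R9: Y=0.008475 on G[2,0]
R10: Y=0.0001119 on G[4,5]
R11: Y=0.2967 on G[5,4]
R12: Y=0.0001274 on G[0,8]
R13: Y=0.0006803 on G[5,3]
R14: Y=0.0001014 on G[4,0]
R15: Y=0.01582 on G[3,8]
R16: Y=0.2532 on G[2,8]
R17: Y=0.01770 on G[0,6]
R18: Y=0.002445 on G[2,4]
Iprobe: z[2]−=0.0918, z[8]+=0.0918
solve → V1=-0.001722, V2=-0.002240, V3=0.3445, V4=0.0005853, V5=0.001357, V6=-0.001723, V7=-0.001677, V8=0.3593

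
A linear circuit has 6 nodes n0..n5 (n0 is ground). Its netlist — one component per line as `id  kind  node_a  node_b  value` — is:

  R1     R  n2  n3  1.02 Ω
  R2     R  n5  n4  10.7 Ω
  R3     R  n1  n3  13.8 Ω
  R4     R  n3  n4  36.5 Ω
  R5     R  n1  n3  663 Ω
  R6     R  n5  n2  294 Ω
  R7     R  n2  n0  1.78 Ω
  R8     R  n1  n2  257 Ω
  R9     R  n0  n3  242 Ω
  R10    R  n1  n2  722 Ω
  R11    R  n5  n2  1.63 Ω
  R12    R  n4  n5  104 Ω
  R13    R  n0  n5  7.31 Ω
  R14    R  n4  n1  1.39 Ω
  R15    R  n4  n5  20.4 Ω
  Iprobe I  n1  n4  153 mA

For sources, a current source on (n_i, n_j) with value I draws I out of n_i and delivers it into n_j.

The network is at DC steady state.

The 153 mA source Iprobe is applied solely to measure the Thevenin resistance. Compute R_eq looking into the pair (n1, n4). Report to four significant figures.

MNA unknowns: 5 node voltages V₁..V_5
R1: Y=0.9804 on G[2,3]
R2: Y=0.09346 on G[5,4]
R3: Y=0.07246 on G[1,3]
R4: Y=0.02740 on G[3,4]
R5: Y=0.001508 on G[1,3]
R6: Y=0.003401 on G[5,2]
R7: Y=0.5618 on G[2,0]
R8: Y=0.003891 on G[1,2]
R9: Y=0.004132 on G[0,3]
R10: Y=0.001385 on G[1,2]
R11: Y=0.6135 on G[5,2]
R12: Y=0.009615 on G[4,5]
R13: Y=0.1368 on G[0,5]
R14: Y=0.7194 on G[4,1]
R15: Y=0.04902 on G[4,5]
Iprobe: z[1]−=0.153, z[4]+=0.153
solve → V1=-0.1363, V2=-0.002125, V3=-0.009633, V4=0.06233, V5=0.009019

R_eq = 1.298 Ω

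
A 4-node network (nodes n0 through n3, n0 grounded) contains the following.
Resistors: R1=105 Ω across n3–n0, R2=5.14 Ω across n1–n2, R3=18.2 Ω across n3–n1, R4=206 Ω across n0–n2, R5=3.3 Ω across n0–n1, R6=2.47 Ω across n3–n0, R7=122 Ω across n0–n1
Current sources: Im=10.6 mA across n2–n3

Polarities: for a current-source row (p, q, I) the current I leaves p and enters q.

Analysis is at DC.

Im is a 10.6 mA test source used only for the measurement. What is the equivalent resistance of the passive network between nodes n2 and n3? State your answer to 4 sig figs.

R_eq = 9.168 Ω

Element admittances at DC:
  Y(R1) = 0.009524 S between n3,n0
  Y(R2) = 0.1946 S between n1,n2
  Y(R3) = 0.05495 S between n3,n1
  Y(R4) = 0.004854 S between n0,n2
  Y(R5) = 0.3030 S between n0,n1
  Y(R6) = 0.4049 S between n3,n0
  Y(R7) = 0.008197 S between n0,n1
  Im: injects 0.0106 A into n3 (from n2)
Assemble and solve the 3×3 MNA system:
  V(n1)=-0.02497  V(n2)=-0.07752  V(n3)=0.01966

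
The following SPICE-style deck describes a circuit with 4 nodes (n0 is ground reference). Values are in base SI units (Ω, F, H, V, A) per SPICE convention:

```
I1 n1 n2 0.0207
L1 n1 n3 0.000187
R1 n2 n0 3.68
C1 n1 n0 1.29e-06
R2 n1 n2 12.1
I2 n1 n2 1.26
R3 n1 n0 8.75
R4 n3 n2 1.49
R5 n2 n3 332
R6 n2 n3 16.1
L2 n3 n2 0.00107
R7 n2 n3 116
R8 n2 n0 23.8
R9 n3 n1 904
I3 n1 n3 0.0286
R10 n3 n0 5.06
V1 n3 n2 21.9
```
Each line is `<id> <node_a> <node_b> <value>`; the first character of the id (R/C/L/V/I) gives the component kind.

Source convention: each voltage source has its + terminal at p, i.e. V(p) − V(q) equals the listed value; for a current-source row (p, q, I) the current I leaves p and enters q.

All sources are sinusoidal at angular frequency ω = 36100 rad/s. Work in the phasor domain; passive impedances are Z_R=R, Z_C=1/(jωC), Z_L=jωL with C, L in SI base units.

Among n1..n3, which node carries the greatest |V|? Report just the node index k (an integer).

3

Apply KCL at each of the 3 non-ground nodes and solve the resulting linear system.
Node n1: branches {I1, L1, C1, R2, I2, R3, R9, I3} → V_1 = -2.982-10.29j
Node n2: branches {I1, R1, R2, I2, R4, R5, R6, L2, R7, R8, V1} → V_2 = -8.734+2.571j
Node n3: branches {L1, R4, R5, R6, L2, R7, R9, I3, R10, V1} → V_3 = 13.17+2.571j
Source currents: i(V1)=-20.81+2.437j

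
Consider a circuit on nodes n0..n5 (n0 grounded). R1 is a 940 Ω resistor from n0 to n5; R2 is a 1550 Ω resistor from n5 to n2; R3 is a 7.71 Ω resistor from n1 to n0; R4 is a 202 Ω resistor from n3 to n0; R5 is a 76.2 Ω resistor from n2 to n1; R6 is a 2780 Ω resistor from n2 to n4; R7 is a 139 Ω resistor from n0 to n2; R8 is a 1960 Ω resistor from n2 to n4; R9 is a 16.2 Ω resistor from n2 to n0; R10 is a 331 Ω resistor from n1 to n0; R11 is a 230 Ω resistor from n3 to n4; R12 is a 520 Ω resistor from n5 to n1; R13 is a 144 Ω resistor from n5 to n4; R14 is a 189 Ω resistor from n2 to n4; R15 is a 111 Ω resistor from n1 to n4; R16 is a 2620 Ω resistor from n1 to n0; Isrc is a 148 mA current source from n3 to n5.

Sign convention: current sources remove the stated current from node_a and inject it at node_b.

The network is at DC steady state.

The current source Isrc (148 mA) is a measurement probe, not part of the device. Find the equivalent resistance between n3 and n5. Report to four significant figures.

R_eq = 204.7 Ω

Apply KCL at each of the 5 non-ground nodes and solve the resulting linear system.
Node n1: branches {R3, R5, R10, R12, R15, R16} → V_1 = 0.3027
Node n2: branches {R2, R5, R6, R7, R8, R9, R14} → V_2 = 0.2694
Node n3: branches {R4, R11, Isrc} → V_3 = -15.14
Node n4: branches {R6, R8, R11, R13, R14, R15} → V_4 = 1.654
Node n5: branches {R1, R2, R12, R13, Isrc} → V_5 = 15.15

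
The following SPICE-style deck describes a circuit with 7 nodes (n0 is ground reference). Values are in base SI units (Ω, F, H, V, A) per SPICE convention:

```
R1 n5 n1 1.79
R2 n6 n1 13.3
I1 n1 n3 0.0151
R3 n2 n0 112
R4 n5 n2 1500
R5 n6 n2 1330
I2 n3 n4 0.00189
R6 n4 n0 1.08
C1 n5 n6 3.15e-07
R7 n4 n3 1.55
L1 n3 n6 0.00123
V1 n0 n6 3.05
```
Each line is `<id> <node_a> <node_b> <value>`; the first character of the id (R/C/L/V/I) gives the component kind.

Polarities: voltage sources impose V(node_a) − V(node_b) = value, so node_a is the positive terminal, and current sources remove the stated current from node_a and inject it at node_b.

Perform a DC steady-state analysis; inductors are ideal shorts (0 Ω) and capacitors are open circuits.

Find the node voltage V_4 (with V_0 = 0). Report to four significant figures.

-1.251 V

Apply KCL at each of the 6 non-ground nodes and solve the resulting linear system.
Node n1: branches {R1, R2, I1} → V_1 = -3.226
Node n2: branches {R3, R4, R5} → V_2 = -0.4293
Node n3: branches {I1, I2, R7, L1} → V_3 = -3.050
Node n4: branches {I2, R6, R7} → V_4 = -1.251
Node n5: branches {R1, R4, C1} → V_5 = -3.223
Node n6: branches {R2, R5, C1, L1, V1} → V_6 = -3.050
Source currents: i(L1)=1.174, i(V1)=-1.162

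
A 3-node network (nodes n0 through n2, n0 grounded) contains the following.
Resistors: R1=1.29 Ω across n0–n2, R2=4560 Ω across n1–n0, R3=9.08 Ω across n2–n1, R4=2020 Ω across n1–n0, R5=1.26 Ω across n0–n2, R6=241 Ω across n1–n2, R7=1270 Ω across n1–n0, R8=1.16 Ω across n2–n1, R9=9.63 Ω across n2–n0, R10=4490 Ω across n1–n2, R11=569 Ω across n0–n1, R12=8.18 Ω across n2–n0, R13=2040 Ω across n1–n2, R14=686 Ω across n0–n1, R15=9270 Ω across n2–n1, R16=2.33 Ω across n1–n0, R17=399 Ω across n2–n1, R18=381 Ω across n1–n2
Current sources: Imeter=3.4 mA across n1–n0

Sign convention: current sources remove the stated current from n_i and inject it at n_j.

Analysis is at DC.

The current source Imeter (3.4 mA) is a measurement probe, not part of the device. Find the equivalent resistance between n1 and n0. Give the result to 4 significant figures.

R_eq = 0.9357 Ω

MNA unknowns: 2 node voltages V₁..V_2
R1: Y=0.7752 on G[0,2]
R2: Y=0.0002193 on G[1,0]
R3: Y=0.1101 on G[2,1]
R4: Y=0.0004950 on G[1,0]
R5: Y=0.7937 on G[0,2]
R6: Y=0.004149 on G[1,2]
R7: Y=0.0007874 on G[1,0]
R8: Y=0.8621 on G[2,1]
R9: Y=0.1038 on G[2,0]
R10: Y=0.0002227 on G[1,2]
R11: Y=0.001757 on G[0,1]
R12: Y=0.1222 on G[2,0]
R13: Y=0.0004902 on G[1,2]
R14: Y=0.001458 on G[0,1]
R15: Y=0.0001079 on G[2,1]
R16: Y=0.4292 on G[1,0]
R17: Y=0.002506 on G[2,1]
R18: Y=0.002625 on G[1,2]
Imeter: z[1]−=0.0034, z[0]+=0.0034
solve → V1=-0.003181, V2=-0.001125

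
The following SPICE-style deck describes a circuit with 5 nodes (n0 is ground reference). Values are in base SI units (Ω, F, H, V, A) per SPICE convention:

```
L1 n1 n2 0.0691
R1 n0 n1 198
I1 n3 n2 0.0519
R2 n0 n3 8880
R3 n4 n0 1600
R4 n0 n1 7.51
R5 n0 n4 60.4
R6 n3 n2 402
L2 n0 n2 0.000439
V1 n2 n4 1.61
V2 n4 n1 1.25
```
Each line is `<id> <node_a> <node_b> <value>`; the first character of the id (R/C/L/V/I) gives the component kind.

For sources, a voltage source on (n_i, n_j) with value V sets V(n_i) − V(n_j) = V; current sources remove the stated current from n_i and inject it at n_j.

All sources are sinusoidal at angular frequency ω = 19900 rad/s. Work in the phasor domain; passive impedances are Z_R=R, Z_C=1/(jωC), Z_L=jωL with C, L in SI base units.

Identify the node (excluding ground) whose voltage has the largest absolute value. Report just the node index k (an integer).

3

Apply KCL at each of the 4 non-ground nodes and solve the resulting linear system.
Node n1: branches {L1, R1, R4, V2} → V_1 = -1.087+1.305j
Node n2: branches {L1, I1, R6, L2, V1} → V_2 = 1.773+1.305j
Node n3: branches {I1, R2, R6} → V_3 = -18.26+1.249j
Node n4: branches {R3, R5, V1, V2} → V_4 = 0.1634+1.305j
Source currents: i(V1)=-0.1474+0.2049j, i(V2)=-0.1502+0.1825j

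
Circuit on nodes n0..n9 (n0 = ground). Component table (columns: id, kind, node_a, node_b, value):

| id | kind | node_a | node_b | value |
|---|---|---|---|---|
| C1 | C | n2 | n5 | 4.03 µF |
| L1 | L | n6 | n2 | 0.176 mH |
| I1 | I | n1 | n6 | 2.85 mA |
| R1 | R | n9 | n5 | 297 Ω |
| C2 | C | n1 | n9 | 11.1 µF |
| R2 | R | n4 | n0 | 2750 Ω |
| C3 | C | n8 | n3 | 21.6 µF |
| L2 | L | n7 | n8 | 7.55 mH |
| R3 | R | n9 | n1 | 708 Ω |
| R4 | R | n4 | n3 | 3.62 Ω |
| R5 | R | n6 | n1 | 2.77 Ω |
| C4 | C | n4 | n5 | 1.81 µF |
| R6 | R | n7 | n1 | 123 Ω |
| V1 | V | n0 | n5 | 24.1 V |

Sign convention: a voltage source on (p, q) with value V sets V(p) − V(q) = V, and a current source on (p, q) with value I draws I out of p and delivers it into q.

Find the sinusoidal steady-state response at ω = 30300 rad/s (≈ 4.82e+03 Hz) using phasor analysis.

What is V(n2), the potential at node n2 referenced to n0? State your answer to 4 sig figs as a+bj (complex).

-24.10+0.004104j V

MNA unknowns: 9 node voltages V₁..V_9 plus 1 source current (V1)
C1: Y=0.000+0.1221j on G[2,5]
L1: Y=0.000-0.1875j on G[6,2]
I1: z[1]−=0.00285, z[6]+=0.00285
R1: Y=0.003367+0.000j on G[9,5]
C2: Y=0.000+0.3363j on G[1,9]
R2: Y=0.0003636+0.000j on G[4,0]
C3: Y=0.000+0.6545j on G[8,3]
L2: Y=0.000-0.004371j on G[7,8]
R3: Y=0.001412+0.000j on G[9,1]
R4: Y=0.2762+0.000j on G[4,3]
R5: Y=0.3610+0.000j on G[6,1]
C4: Y=0.000+0.05484j on G[4,5]
R6: Y=0.008130+0.000j on G[7,1]
V1: row V0−V5=24.1, i_V1 at 0,5
solve → V1=-24.11+0.0003771j, V2=-24.10+0.004104j, V3=-24.09-0.1681j, V4=-24.09-0.1695j, V5=-24.10+0.000j, V6=-24.10+0.001432j, V7=-24.18-0.04633j, V8=-24.09-0.1690j, V9=-24.11+0.0002732j
aux → i_V1=-0.008761-6.164e-05j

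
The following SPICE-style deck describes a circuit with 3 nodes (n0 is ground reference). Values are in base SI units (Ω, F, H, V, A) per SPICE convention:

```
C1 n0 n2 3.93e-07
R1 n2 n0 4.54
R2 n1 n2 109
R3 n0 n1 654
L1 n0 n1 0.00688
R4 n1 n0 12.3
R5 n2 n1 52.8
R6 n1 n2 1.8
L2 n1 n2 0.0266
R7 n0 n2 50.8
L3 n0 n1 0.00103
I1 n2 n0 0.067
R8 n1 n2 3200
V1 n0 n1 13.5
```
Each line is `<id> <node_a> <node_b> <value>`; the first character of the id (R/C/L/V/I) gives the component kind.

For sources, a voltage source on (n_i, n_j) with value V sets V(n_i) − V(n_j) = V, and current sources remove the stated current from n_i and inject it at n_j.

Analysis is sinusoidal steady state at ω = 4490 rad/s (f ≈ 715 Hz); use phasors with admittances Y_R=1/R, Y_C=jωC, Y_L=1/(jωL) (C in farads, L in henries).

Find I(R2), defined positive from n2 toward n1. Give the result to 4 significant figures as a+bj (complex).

0.03532+0.0005485j A

MNA unknowns: 2 node voltages V₁..V_2 plus 1 source current (V1)
C1: Y=0.000+0.001765j on G[0,2]
R1: Y=0.2203+0.000j on G[2,0]
R2: Y=0.009174+0.000j on G[1,2]
R3: Y=0.001529+0.000j on G[0,1]
L1: Y=0.000-0.03237j on G[0,1]
R4: Y=0.08130+0.000j on G[1,0]
R5: Y=0.01894+0.000j on G[2,1]
R6: Y=0.5556+0.000j on G[1,2]
L2: Y=0.000-0.008373j on G[1,2]
R7: Y=0.01969+0.000j on G[0,2]
L3: Y=0.000-0.2162j on G[0,1]
I1: z[2]−=0.067, z[0]+=0.067
R8: Y=0.0003125+0.000j on G[1,2]
V1: row V0−V1=13.5, i_V1 at 0,1
solve → V1=-13.50+0.000j, V2=-9.650+0.05979j
aux → i_V1=-3.367+3.353j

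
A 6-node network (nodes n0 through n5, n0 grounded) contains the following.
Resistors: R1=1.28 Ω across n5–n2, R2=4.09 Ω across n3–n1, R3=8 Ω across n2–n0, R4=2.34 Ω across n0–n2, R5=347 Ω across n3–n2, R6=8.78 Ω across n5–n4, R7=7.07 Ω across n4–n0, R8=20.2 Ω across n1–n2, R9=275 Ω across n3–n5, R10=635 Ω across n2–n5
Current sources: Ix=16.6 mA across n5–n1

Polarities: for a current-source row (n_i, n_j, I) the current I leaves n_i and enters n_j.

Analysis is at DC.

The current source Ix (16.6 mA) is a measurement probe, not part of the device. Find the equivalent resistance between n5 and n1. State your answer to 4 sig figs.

Apply KCL at each of the 5 non-ground nodes and solve the resulting linear system.
Node n1: branches {R2, R8, Ix} → V_1 = 0.2979
Node n2: branches {R1, R3, R4, R5, R8, R10} → V_2 = 0.001891
Node n3: branches {R2, R5, R9} → V_3 = 0.2900
Node n4: branches {R6, R7} → V_4 = -0.007385
Node n5: branches {R1, R6, R9, R10, Ix} → V_5 = -0.01656

R_eq = 18.94 Ω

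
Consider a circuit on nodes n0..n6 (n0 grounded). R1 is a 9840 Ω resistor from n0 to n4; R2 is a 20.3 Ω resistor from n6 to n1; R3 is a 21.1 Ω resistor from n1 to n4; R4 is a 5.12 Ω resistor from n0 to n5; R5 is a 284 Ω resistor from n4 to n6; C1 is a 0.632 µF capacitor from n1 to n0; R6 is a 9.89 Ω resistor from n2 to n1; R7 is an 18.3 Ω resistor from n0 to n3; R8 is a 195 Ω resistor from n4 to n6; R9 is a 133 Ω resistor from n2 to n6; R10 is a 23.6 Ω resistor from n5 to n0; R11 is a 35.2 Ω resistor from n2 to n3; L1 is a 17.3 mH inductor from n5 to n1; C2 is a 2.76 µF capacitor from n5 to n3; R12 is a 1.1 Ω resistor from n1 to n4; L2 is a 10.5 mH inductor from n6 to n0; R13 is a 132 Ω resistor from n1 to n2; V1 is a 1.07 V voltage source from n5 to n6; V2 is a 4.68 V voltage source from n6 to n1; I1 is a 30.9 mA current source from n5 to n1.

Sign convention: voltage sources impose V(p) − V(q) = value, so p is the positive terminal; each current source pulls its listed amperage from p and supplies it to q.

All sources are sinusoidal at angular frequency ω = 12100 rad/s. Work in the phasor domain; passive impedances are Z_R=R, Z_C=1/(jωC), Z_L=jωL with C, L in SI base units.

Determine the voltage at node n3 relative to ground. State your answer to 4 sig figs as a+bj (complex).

MNA unknowns: 6 node voltages V₁..V_6 plus 2 source currents (V1, V2)
R1: Y=0.0001016+0.000j on G[0,4]
R2: Y=0.04926+0.000j on G[6,1]
R3: Y=0.04739+0.000j on G[1,4]
R4: Y=0.1953+0.000j on G[0,5]
R5: Y=0.003521+0.000j on G[4,6]
C1: Y=0.000+0.007647j on G[1,0]
R6: Y=0.1011+0.000j on G[2,1]
R7: Y=0.05464+0.000j on G[0,3]
R8: Y=0.005128+0.000j on G[4,6]
R9: Y=0.007519+0.000j on G[2,6]
R10: Y=0.04237+0.000j on G[5,0]
R11: Y=0.02841+0.000j on G[2,3]
L1: Y=0.000-0.004777j on G[5,1]
C2: Y=0.000+0.03340j on G[5,3]
R12: Y=0.9091+0.000j on G[1,4]
L2: Y=0.000-0.007871j on G[6,0]
R13: Y=0.007576+0.000j on G[1,2]
V1: row V5−V6=1.07, i_V1 at 5,6
V2: row V6−V1=4.68, i_V2 at 6,1
I1: z[5]−=0.0309, z[1]+=0.0309
solve → V1=-5.463-0.001106j, V2=-4.390+0.1281j, V3=-1.237+0.6565j, V4=-5.421-0.001106j, V5=0.2867-0.001106j, V6=-0.7833-0.001106j
aux → i_V1=-0.1210-0.02316j, i_V2=-0.4188-0.02835j

-1.237+0.6565j V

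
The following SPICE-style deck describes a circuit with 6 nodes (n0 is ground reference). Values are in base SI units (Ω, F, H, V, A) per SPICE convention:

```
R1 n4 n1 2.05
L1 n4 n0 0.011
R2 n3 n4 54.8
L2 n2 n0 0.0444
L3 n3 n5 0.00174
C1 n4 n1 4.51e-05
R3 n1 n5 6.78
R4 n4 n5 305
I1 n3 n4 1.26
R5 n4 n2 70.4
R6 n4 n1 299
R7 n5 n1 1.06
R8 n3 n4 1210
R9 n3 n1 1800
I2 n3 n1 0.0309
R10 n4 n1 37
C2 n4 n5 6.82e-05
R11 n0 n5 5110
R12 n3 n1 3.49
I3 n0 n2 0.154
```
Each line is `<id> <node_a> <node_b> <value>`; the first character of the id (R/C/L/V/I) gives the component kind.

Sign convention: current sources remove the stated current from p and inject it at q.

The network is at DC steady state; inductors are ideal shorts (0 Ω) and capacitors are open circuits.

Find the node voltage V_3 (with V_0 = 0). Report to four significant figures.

-3.178 V

MNA unknowns: 5 node voltages V₁..V_5 plus 3 source currents (L1, L2, L3)
R1: Y=0.4878 on G[4,1]
L1: row V4−V0=0, i_L1 at 4,0
R2: Y=0.01825 on G[3,4]
L2: row V2−V0=0, i_L2 at 2,0
L3: row V3−V5=0, i_L3 at 3,5
C1: Y=0.000 on G[4,1]
R3: Y=0.1475 on G[1,5]
R4: Y=0.003279 on G[4,5]
I1: z[3]−=1.26, z[4]+=1.26
R5: Y=0.01420 on G[4,2]
R6: Y=0.003344 on G[4,1]
R7: Y=0.9434 on G[5,1]
R8: Y=0.0008264 on G[3,4]
R9: Y=0.0005556 on G[3,1]
I2: z[3]−=0.0309, z[1]+=0.0309
R10: Y=0.02703 on G[4,1]
C2: Y=0.000 on G[4,5]
R11: Y=0.0001957 on G[0,5]
R12: Y=0.2865 on G[3,1]
I3: z[0]−=0.154, z[2]+=0.154
solve → V1=-2.293, V2=0.000, V3=-3.178, V4=0.000, V5=-3.178
aux → i_L1=0.0006219, i_L2=0.1540, i_L3=-0.9763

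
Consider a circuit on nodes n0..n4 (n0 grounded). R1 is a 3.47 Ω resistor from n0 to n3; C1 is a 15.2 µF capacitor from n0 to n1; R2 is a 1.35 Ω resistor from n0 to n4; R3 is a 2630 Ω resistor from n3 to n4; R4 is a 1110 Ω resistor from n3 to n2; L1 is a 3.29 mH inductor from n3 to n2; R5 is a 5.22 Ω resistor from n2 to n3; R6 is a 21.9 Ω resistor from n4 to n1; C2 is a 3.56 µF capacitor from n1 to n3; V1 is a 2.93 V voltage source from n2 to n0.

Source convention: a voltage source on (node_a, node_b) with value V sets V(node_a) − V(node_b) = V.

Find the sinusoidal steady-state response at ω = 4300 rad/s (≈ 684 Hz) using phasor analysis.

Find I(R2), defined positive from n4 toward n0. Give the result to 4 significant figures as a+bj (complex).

MNA unknowns: 4 node voltages V₁..V_4 plus 1 source current (V1)
R1: Y=0.2882+0.000j on G[0,3]
C1: Y=0.000+0.06536j on G[0,1]
R2: Y=0.7407+0.000j on G[0,4]
R3: Y=0.0003802+0.000j on G[3,4]
R4: Y=0.0009009+0.000j on G[3,2]
L1: Y=0.000-0.07069j on G[3,2]
R5: Y=0.1916+0.000j on G[2,3]
R6: Y=0.04566+0.000j on G[4,1]
C2: Y=0.000+0.01531j on G[1,3]
V1: row V2−V0=2.93, i_V1 at 2,0
solve → V1=0.2004+0.05233j, V2=2.930+0.000j, V3=1.204-0.2856j, V4=0.01221+0.002899j
aux → i_V1=-0.3525+0.06706j

0.009047+0.002148j A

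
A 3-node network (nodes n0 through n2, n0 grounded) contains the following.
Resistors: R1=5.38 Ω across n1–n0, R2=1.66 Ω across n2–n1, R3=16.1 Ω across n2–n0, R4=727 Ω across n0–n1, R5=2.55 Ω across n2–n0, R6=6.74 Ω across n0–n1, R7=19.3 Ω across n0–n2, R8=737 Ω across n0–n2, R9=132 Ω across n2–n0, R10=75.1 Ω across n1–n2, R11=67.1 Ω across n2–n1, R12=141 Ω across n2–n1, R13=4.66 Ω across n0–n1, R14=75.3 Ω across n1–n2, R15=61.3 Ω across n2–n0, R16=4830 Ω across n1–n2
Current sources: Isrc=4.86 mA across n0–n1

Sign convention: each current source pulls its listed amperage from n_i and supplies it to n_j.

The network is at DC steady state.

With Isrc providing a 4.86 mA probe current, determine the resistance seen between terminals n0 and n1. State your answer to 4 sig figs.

Apply KCL at each of the 2 non-ground nodes and solve the resulting linear system.
Node n1: branches {R1, R2, R4, R6, R10, R11, R12, R13, R14, R16, Isrc} → V_1 = 0.005766
Node n2: branches {R2, R3, R5, R7, R8, R9, R10, R11, R12, R14, R15, R16} → V_2 = 0.003176

R_eq = 1.187 Ω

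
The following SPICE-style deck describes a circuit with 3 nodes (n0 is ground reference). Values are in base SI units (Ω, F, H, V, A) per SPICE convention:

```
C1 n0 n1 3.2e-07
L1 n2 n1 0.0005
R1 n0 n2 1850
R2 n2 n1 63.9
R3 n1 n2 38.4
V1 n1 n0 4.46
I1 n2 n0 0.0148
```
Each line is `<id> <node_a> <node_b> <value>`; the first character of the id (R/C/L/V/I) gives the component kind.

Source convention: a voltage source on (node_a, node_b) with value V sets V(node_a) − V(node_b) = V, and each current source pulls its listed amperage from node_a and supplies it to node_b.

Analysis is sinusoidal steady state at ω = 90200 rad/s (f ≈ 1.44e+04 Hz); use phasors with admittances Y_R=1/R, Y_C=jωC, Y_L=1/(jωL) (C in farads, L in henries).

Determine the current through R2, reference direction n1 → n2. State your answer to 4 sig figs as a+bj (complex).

Element admittances at ω=90200 rad/s:
  Y(C1) = 0.000+0.02886j S between n0,n1
  Y(L1) = 0.000-0.02217j S between n2,n1
  Y(R1) = 0.0005405+0.000j S between n0,n2
  Y(R2) = 0.01565+0.000j S between n2,n1
  Y(R3) = 0.02604+0.000j S between n1,n2
  V1: constraint V(n1)−V(n0) = 4.46
  I1: injects 0.0148 A into n0 (from n2)
Assemble and solve the 3×3 MNA system:
  V(n1)=4.460+0.000j  V(n2)=4.141-0.1677j
  i(V1)=-0.01704-0.1286j

0.005000+0.002625j A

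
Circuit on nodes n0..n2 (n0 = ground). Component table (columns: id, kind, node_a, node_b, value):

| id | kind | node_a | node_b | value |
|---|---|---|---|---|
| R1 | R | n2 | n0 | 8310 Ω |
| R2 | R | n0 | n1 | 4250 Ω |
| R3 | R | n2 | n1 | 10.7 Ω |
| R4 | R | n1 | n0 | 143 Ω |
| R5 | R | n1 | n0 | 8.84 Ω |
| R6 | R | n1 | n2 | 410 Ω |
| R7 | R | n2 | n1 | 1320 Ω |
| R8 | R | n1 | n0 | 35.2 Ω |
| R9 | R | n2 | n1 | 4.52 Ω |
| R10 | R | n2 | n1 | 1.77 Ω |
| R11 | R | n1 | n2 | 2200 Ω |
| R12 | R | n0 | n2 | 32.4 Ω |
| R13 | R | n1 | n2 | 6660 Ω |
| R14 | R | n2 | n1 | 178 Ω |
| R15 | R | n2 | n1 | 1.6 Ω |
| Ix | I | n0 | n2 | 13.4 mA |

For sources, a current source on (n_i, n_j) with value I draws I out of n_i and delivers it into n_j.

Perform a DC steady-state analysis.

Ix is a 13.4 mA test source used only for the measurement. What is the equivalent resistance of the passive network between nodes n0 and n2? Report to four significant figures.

Element admittances at DC:
  Y(R1) = 0.0001203 S between n2,n0
  Y(R2) = 0.0002353 S between n0,n1
  Y(R3) = 0.09346 S between n2,n1
  Y(R4) = 0.006993 S between n1,n0
  Y(R5) = 0.1131 S between n1,n0
  Y(R6) = 0.002439 S between n1,n2
  Y(R7) = 0.0007576 S between n2,n1
  Y(R8) = 0.02841 S between n1,n0
  Y(R9) = 0.2212 S between n2,n1
  Y(R10) = 0.5650 S between n2,n1
  Y(R11) = 0.0004545 S between n1,n2
  Y(R12) = 0.03086 S between n0,n2
  Y(R13) = 0.0001502 S between n1,n2
  Y(R14) = 0.005618 S between n2,n1
  Y(R15) = 0.6250 S between n2,n1
  Ix: injects 0.0134 A into n2 (from n0)
Assemble and solve the 2×2 MNA system:
  V(n1)=0.07331  V(n2)=0.08051

R_eq = 6.008 Ω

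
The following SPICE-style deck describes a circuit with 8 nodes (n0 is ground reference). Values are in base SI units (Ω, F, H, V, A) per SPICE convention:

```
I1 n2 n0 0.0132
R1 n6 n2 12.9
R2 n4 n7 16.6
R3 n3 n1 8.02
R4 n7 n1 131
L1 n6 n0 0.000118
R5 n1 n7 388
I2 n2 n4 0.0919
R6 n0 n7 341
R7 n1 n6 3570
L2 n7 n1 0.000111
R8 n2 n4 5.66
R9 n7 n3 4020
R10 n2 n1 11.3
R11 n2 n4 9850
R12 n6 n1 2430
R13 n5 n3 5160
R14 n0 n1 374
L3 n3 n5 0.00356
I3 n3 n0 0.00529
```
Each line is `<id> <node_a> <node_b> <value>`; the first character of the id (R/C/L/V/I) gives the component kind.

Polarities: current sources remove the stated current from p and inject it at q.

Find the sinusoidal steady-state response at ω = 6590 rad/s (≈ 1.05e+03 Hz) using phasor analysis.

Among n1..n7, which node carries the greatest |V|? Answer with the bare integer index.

MNA unknowns: 7 node voltages V₁..V_7
I1: z[2]−=0.0132, z[0]+=0.0132
R1: Y=0.07752+0.000j on G[6,2]
R2: Y=0.06024+0.000j on G[4,7]
R3: Y=0.1247+0.000j on G[3,1]
R4: Y=0.007634+0.000j on G[7,1]
L1: Y=0.000-1.286j on G[6,0]
R5: Y=0.002577+0.000j on G[1,7]
I2: z[2]−=0.0919, z[4]+=0.0919
R6: Y=0.002933+0.000j on G[0,7]
R7: Y=0.0002801+0.000j on G[1,6]
L2: Y=0.000-1.367j on G[7,1]
R8: Y=0.1767+0.000j on G[2,4]
R9: Y=0.0002488+0.000j on G[7,3]
R10: Y=0.08850+0.000j on G[2,1]
R11: Y=0.0001015+0.000j on G[2,4]
R12: Y=0.0004115+0.000j on G[6,1]
R13: Y=0.0001938+0.000j on G[5,3]
R14: Y=0.002674+0.000j on G[0,1]
L3: Y=0.000-0.04263j on G[3,5]
I3: z[3]−=0.00529, z[0]+=0.00529
solve → V1=-0.09155-0.01702j, V2=-0.2311-0.01320j, V3=-0.1339-0.01699j, V4=0.1922-0.01095j, V5=-0.1339-0.01699j, V6=-4.529e-05-0.01398j, V7=-0.09117-0.004346j

2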